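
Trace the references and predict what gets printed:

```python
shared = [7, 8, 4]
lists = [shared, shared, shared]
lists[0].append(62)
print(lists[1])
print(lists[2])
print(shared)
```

Key concept: list of same reference.
Step by step:
`shared = [7, 8, 4]` → shared = [7, 8, 4]
`lists = [shared, shared, shared]` → lists = [[7, 8, 4], [7, 8, 4], [7, 8, 4]]
`lists[0].append(62)` → shared = [7, 8, 4, 62]; lists = [[7, 8, 4, 62], [7, 8, 4, 62], [7, 8, 4, 62]]
`print(lists[1])` → prints [7, 8, 4, 62]
`print(lists[2])` → prints [7, 8, 4, 62]
`print(shared)` → prints [7, 8, 4, 62]

Answer:
[7, 8, 4, 62]
[7, 8, 4, 62]
[7, 8, 4, 62]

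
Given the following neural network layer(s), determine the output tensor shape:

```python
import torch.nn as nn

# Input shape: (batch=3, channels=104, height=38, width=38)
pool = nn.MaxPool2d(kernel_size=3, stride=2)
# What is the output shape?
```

Input: (3, 104, 38, 38) -> Output: (3, 104, 18, 18)

Answer: (3, 104, 18, 18)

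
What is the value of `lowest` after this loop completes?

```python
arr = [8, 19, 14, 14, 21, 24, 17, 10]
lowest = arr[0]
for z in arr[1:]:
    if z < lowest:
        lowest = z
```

Minimum of [8, 19, 14, 14, 21, 24, 17, 10]
`lowest` takes the values: 8

Answer: 8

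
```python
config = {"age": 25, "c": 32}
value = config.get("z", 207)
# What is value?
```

Trace:
`config = {"age": 25, "c": 32}` → config = {'age': 25, 'c': 32}
`value = config.get("z", 207)` → value = 207
So value = 207

Answer: 207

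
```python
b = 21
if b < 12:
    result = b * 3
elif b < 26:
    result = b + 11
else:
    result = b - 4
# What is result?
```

Trace:
`b = 21` → b = 21
`if b < 12: ...` → b < 12 is False, b < 26 is True → result = 32
So result = 32

Answer: 32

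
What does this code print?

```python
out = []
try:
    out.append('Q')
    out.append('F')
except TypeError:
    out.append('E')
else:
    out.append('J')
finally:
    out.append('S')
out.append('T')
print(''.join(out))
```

Execution trace: 'Q' (try body) → 'F' (try body, no exception) → 'J' (else) → 'S' (finally) → 'T' (after the try/except). Output: QFJST

Answer: QFJST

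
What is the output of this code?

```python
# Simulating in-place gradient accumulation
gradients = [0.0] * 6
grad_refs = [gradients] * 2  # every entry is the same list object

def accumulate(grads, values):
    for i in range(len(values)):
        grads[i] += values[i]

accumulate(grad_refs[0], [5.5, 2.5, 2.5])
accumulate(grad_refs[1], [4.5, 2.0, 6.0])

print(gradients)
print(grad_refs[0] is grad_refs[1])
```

Key concept: gradient accumulation aliasing.
Step by step:
`gradients = [0.0] * 6` → gradients = [0.0, 0.0, 0.0, 0.0, 0.0, 0.0]
`grad_refs = [gradients] * 2` → grad_refs = [[0.0, 0.0, 0.0, 0.0, 0.0, 0.0], [0.0, 0.0, 0.0, 0.0, 0.0, 0.0]]
`accumulate(grad_refs[0], [5.5, 2.5, 2.5])` → gradients = [5.5, 2.5, 2.5, 0.0, 0.0, 0.0]; grad_refs = [[5.5, 2.5, 2.5, 0.0, 0.0, 0.0], [5.5, 2.5, 2.5, 0.0, 0.0, 0.0]]
`accumulate(grad_refs[1], [4.5, 2.0, 6.0])` → gradients = [10.0, 4.5, 8.5, 0.0, 0.0, 0.0]; grad_refs = [[10.0, 4.5, 8.5, 0.0, 0.0, 0.0], [10.0, 4.5, 8.5, 0.0, 0.0, 0.0]]
`print(gradients)` → prints [10.0, 4.5, 8.5, 0.0, 0.0, 0.0]
`print(grad_refs[0] is grad_refs[1])` → prints True

Answer:
[10.0, 4.5, 8.5, 0.0, 0.0, 0.0]
True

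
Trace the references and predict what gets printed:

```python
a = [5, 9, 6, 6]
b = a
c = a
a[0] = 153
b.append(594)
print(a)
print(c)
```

Key concept: multiple aliases.
Step by step:
`a = [5, 9, 6, 6]` → a = [5, 9, 6, 6]
`b = a` → b = [5, 9, 6, 6] (same object as a)
`c = a` → c = [5, 9, 6, 6] (same object as a, b)
`a[0] = 153` → a = [153, 9, 6, 6] (same object as b, c); b = [153, 9, 6, 6] (same object as a, c); c = [153, 9, 6, 6] (same object as a, b)
`b.append(594)` → a = [153, 9, 6, 6, 594] (same object as b, c); b = [153, 9, 6, 6, 594] (same object as a, c); c = [153, 9, 6, 6, 594] (same object as a, b)
`print(a)` → prints [153, 9, 6, 6, 594]
`print(c)` → prints [153, 9, 6, 6, 594]

Answer:
[153, 9, 6, 6, 594]
[153, 9, 6, 6, 594]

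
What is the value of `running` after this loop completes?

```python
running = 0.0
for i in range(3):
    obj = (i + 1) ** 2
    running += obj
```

Sum of squared losses 1² + 2² + ... + 3²
`running` takes the values: 0.0 → 1.0 → 5.0 → 14.0

Answer: 14.0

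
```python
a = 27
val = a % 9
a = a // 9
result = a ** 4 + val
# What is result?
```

Trace:
`a = 27` → a = 27
`val = a % 9` → val = 0
`a = a // 9` → a = 3
`result = a ** 4 + val` → result = 81
So result = 81

Answer: 81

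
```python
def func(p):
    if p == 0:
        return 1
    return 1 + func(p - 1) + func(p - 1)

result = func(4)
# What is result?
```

func(p) = 1 + 2·func(p-1), func(0)=1. Closed form: (1+1)·2^4 - 1 = 31.

Answer: 31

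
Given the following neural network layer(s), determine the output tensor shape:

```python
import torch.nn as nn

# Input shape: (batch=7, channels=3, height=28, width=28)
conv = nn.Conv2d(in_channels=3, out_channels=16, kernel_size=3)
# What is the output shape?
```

Input: (7, 3, 28, 28) -> Output: (7, 16, 26, 26)

Answer: (7, 16, 26, 26)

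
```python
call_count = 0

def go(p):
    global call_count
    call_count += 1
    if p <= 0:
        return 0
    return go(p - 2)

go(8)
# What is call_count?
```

Linear recursion stepping by 2: 5 calls from p=8 down to ≤0.

Answer: 5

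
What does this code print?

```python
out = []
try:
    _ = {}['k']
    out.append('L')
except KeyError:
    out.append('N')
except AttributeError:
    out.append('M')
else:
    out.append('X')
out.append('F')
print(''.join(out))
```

Execution trace: 'N' (except KeyError) → 'F' (after the try/except). Output: NF

Answer: NF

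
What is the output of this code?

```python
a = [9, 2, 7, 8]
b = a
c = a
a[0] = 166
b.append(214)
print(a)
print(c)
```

Key concept: multiple aliases.
Step by step:
`a = [9, 2, 7, 8]` → a = [9, 2, 7, 8]
`b = a` → b = [9, 2, 7, 8] (same object as a)
`c = a` → c = [9, 2, 7, 8] (same object as a, b)
`a[0] = 166` → a = [166, 2, 7, 8] (same object as b, c); b = [166, 2, 7, 8] (same object as a, c); c = [166, 2, 7, 8] (same object as a, b)
`b.append(214)` → a = [166, 2, 7, 8, 214] (same object as b, c); b = [166, 2, 7, 8, 214] (same object as a, c); c = [166, 2, 7, 8, 214] (same object as a, b)
`print(a)` → prints [166, 2, 7, 8, 214]
`print(c)` → prints [166, 2, 7, 8, 214]

Answer:
[166, 2, 7, 8, 214]
[166, 2, 7, 8, 214]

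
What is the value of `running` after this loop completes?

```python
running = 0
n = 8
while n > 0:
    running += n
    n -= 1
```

Sum 8 down to 1
`running` takes the values: 0 → 8 → 15 → 21 → 26 → 30 → 33 → 35 → 36

Answer: 36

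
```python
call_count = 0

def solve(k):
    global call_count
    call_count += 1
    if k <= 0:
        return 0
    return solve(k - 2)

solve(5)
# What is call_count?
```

Linear recursion stepping by 2: 4 calls from k=5 down to ≤0.

Answer: 4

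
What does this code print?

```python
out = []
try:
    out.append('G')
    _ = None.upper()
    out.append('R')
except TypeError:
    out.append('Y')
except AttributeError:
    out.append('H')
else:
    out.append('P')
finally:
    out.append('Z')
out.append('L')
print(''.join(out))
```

Execution trace: 'G' (try body) → 'H' (except AttributeError) → 'Z' (finally) → 'L' (after the try/except). Output: GHZL

Answer: GHZL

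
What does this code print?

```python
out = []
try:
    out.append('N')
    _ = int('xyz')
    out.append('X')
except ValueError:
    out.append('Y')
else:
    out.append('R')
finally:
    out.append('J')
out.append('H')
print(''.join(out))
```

Execution trace: 'N' (try body) → 'Y' (except ValueError) → 'J' (finally) → 'H' (after the try/except). Output: NYJH

Answer: NYJH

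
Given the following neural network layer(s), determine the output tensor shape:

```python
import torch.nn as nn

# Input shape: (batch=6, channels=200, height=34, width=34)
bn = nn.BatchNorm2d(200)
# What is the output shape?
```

Input: (6, 200, 34, 34) -> Output: (6, 200, 34, 34)

Answer: (6, 200, 34, 34)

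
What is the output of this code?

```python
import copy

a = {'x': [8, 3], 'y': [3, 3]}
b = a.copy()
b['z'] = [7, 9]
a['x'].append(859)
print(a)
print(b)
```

Key concept: shallow copy of dict with mutable values.
Step by step:
`a = {'x': [8, 3], 'y': [3, 3]}` → a = {'x': [8, 3], 'y': [3, 3]}
`b = a.copy()` → b = {'x': [8, 3], 'y': [3, 3]}
`b['z'] = [7, 9]` → b = {'x': [8, 3], 'y': [3, 3], 'z': [7, 9]}
`a['x'].append(859)` → a = {'x': [8, 3, 859], 'y': [3, 3]}; b = {'x': [8, 3, 859], 'y': [3, 3], 'z': [7, 9]}
`print(a)` → prints {'x': [8, 3, 859], 'y': [3, 3]}
`print(b)` → prints {'x': [8, 3, 859], 'y': [3, 3], 'z': [7, 9]}

Answer:
{'x': [8, 3, 859], 'y': [3, 3]}
{'x': [8, 3, 859], 'y': [3, 3], 'z': [7, 9]}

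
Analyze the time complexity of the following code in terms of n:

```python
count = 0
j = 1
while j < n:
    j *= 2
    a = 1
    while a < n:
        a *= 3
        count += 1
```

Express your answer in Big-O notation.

Each loop level contributes: log n × log n. Multiplying the contributions gives O(log² n).

Answer: O(log² n)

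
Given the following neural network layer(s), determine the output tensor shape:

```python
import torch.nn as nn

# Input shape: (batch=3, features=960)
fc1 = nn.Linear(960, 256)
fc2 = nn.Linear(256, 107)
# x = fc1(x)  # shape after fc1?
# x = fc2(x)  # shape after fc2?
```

Input: (3, 960) -> after fc1: (3, 256) -> Output: (3, 107)

Answer: (3, 107)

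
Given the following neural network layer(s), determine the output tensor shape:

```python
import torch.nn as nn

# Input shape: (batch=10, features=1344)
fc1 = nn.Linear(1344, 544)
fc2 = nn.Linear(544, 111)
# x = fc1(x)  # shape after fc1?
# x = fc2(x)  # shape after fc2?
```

Input: (10, 1344) -> after fc1: (10, 544) -> Output: (10, 111)

Answer: (10, 111)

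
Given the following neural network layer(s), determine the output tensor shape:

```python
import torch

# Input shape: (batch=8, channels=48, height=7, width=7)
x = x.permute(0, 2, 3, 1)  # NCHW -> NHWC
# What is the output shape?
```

Input: (8, 48, 7, 7) -> Output: (8, 7, 7, 48)

Answer: (8, 7, 7, 48)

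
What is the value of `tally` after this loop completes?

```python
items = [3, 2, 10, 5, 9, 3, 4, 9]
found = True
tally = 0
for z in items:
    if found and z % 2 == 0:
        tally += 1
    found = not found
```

Count even values at even positions
`tally` takes the values: 0 → 1 → 2

Answer: 2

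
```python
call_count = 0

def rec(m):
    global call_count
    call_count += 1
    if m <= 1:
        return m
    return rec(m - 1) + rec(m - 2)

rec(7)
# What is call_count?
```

Calls(m) = 1 + Calls(m-1) + Calls(m-2); Calls(0)=Calls(1)=1. For m=7 this gives 41.

Answer: 41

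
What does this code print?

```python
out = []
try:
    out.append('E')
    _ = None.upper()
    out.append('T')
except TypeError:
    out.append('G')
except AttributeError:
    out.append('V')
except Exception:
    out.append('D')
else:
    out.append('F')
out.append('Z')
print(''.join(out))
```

Execution trace: 'E' (try body) → 'V' (except AttributeError) → 'Z' (after the try/except). Output: EVZ

Answer: EVZ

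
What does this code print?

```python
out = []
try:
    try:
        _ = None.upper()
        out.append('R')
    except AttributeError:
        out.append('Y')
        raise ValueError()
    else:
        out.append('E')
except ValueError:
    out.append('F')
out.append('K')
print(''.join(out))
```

Execution trace: 'Y' (except AttributeError) → 'F' (outer except ValueError) → 'K' (after the try/except). Output: YFK

Answer: YFK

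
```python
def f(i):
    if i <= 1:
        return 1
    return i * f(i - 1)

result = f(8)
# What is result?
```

f(8) = 8 * 7 * 6 * 5 * 4 * 3 * 2 * 1 = 40320

Answer: 40320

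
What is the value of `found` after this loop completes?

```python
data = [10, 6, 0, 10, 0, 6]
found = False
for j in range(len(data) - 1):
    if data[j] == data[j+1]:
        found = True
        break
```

Check consecutive duplicates in [10, 6, 0, 10, 0, 6]
`found` takes the values: False

Answer: False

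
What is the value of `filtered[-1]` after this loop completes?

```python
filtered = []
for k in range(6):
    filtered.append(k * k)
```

Last element of squares 0 to 5
`filtered` takes the values: [] → [0] → [0, 1] → [0, 1, 4] → [0, 1, 4, 9] → [0, 1, 4, 9, 16] → [0, 1, 4, 9, 16, 25]
So `filtered[-1]` = 25

Answer: 25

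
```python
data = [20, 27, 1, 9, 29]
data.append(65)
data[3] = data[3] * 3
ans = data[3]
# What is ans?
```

Trace:
`data = [20, 27, 1, 9, 29]` → data = [20, 27, 1, 9, 29]
`data.append(65)` → data = [20, 27, 1, 9, 29, 65]
`data[3] = data[3] * 3` → data = [20, 27, 1, 27, 29, 65]
`ans = data[3]` → ans = 27
So ans = 27

Answer: 27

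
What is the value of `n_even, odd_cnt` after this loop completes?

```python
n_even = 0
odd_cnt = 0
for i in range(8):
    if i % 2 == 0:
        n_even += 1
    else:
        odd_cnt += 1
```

Count evens and odds in range(8)
`n_even, odd_cnt` takes the values: (0, 0) → (1, 0) → (1, 1) → (2, 1) → (2, 2) → (3, 2) → (3, 3) → (4, 3) → (4, 4)

Answer: 4, 4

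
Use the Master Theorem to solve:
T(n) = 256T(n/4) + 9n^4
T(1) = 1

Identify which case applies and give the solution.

a=256, b=4, f(n)=9n^4. log_4(256) = 4. Since c=4 = 4, Case 2 applies: T(n) = Θ(n^log_b(a) · log n) = O(n^4 log n).

Answer: O(n^4 log n) - Case 2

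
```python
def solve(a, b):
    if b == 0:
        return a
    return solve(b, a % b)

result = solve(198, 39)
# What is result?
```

solve(198, 39) -> solve(39, 3) -> solve(3, 0) -> 3

Answer: 3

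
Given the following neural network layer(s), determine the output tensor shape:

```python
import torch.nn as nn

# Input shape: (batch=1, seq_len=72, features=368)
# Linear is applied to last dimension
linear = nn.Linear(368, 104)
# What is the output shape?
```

Input: (1, 72, 368) -> Output: (1, 72, 104)

Answer: (1, 72, 104)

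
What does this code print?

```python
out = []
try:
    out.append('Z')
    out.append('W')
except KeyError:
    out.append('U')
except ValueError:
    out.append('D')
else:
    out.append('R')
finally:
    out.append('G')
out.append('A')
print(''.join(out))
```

Execution trace: 'Z' (try body) → 'W' (try body, no exception) → 'R' (else) → 'G' (finally) → 'A' (after the try/except). Output: ZWRGA

Answer: ZWRGA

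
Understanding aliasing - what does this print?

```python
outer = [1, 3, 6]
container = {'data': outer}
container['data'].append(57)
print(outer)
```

Key concept: dict holds reference to list.
Step by step:
`outer = [1, 3, 6]` → outer = [1, 3, 6]
`container = {'data': outer}` → container = {'data': [1, 3, 6]}
`container['data'].append(57)` → outer = [1, 3, 6, 57]; container = {'data': [1, 3, 6, 57]}
`print(outer)` → prints [1, 3, 6, 57]

Answer: [1, 3, 6, 57]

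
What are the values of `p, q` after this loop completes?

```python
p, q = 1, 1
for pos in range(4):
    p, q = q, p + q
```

Fibonacci: after 4 iterations
`p, q` takes the values: (1, 1) → (1, 2) → (2, 3) → (3, 5) → (5, 8)

Answer: 5, 8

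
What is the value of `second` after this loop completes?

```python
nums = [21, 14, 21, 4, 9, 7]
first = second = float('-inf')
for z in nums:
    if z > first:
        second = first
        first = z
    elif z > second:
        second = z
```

Second largest (with repeats) in [21, 14, 21, 4, 9, 7]
`second` takes the values: -inf → 14 → 21

Answer: 21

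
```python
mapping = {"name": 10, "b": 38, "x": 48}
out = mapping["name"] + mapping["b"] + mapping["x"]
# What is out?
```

Trace:
`mapping = {"name": 10, "b": 38, "x": 48}` → mapping = {'name': 10, 'b': 38, 'x': 48}
`out = mapping["name"] + mapping["b"] + mapping["x"]` → out = 96
So out = 96

Answer: 96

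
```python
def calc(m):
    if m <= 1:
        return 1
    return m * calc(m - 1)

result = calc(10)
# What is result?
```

calc(10) = 10 * 9 * 8 * 7 * 6 * 5 * 4 * 3 * 2 * 1 = 3628800

Answer: 3628800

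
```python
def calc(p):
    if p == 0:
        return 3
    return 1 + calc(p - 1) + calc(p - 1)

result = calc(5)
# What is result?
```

calc(p) = 1 + 2·calc(p-1), calc(0)=3. Closed form: (3+1)·2^5 - 1 = 127.

Answer: 127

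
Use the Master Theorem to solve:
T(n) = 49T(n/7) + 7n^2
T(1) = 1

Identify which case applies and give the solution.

a=49, b=7, f(n)=7n^2. log_7(49) = 2. Since c=2 = 2, Case 2 applies: T(n) = Θ(n^log_b(a) · log n) = O(n^2 log n).

Answer: O(n^2 log n) - Case 2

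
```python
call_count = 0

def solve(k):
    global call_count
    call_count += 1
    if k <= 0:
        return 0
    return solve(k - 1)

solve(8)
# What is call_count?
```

Linear recursion stepping by 1: 9 calls from k=8 down to ≤0.

Answer: 9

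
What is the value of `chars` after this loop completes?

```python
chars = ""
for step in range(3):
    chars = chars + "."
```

Repeat '.' 3 times
`chars` takes the values: "" → "." → ".." → "..."

Answer: "..."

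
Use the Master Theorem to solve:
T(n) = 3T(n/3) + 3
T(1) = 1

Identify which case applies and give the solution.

a=3, b=3, f(n)=3. log_3(3) = 1. Since c=0 < 1, Case 1 applies: T(n) = Θ(n^log_b(a)) = O(n).

Answer: O(n) - Case 1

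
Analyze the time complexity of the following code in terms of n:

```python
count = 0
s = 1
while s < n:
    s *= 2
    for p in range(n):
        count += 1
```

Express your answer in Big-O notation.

Each loop level contributes: log n × n. Multiplying the contributions gives O(n log n).

Answer: O(n log n)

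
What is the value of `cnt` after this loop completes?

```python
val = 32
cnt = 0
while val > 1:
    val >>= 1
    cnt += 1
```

Count right shifts until 1
`cnt` takes the values: 0 → 1 → 2 → 3 → 4 → 5

Answer: 5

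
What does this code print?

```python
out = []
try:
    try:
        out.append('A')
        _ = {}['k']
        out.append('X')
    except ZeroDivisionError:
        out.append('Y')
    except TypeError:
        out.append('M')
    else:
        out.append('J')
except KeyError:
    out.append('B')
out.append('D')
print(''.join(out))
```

Execution trace: 'A' (try body) → 'B' (outer except KeyError) → 'D' (after the try/except). Output: ABD

Answer: ABD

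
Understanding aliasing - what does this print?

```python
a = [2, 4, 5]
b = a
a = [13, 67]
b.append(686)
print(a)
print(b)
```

Key concept: rebinding vs mutation: a is rebound to a new list, b still points at the original.
Step by step:
`a = [2, 4, 5]` → a = [2, 4, 5]
`b = a` → b = [2, 4, 5] (same object as a)
`a = [13, 67]` → a = [13, 67]
`b.append(686)` → b = [2, 4, 5, 686]
`print(a)` → prints [13, 67]
`print(b)` → prints [2, 4, 5, 686]

Answer:
[13, 67]
[2, 4, 5, 686]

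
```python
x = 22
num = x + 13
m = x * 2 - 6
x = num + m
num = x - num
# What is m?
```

Trace:
`x = 22` → x = 22
`num = x + 13` → num = 35
`m = x * 2 - 6` → m = 38
`x = num + m` → x = 73
`num = x - num` → num = 38
So m = 38

Answer: 38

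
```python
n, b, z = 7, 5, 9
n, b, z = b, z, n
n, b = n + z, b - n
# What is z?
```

Trace:
`n, b, z = 7, 5, 9` → n = 7; b = 5; z = 9
`n, b, z = b, z, n` → n = 5; b = 9; z = 7
`n, b = n + z, b - n` → n = 12; b = 4
So z = 7

Answer: 7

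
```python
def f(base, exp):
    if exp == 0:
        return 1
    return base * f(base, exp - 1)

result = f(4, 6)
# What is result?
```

f(4, 6) = 4 * 4 * 4 * 4 * 4 * 4 = 4096

Answer: 4096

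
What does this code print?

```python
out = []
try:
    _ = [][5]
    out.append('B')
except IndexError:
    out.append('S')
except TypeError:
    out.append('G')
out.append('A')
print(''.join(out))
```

Execution trace: 'S' (except IndexError) → 'A' (after the try/except). Output: SA

Answer: SA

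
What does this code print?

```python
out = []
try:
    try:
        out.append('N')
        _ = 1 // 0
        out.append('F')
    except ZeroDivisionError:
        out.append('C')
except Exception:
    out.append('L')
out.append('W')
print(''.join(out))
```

Execution trace: 'N' (inner try body) → 'C' (inner except ZeroDivisionError) → 'W' (after the try/except). Output: NCW

Answer: NCW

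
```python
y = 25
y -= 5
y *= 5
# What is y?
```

Trace:
`y = 25` → y = 25
`y -= 5` → y = 20
`y *= 5` → y = 100
So y = 100

Answer: 100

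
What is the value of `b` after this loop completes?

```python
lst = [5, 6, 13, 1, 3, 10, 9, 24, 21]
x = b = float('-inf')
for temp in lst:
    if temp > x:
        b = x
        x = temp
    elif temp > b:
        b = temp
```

Second largest (with repeats) in [5, 6, 13, 1, 3, 10, 9, 24, 21]
`b` takes the values: -inf → 5 → 6 → 10 → 13 → 21

Answer: 21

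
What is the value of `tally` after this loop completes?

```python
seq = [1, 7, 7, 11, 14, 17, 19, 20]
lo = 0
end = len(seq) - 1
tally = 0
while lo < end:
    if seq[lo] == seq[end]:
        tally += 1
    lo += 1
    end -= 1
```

Count matching pairs from ends
`tally` takes the values: 0

Answer: 0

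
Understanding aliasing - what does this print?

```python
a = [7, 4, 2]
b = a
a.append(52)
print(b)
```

Key concept: basic list aliasing.
Step by step:
`a = [7, 4, 2]` → a = [7, 4, 2]
`b = a` → b = [7, 4, 2] (same object as a)
`a.append(52)` → a = [7, 4, 2, 52] (same object as b); b = [7, 4, 2, 52] (same object as a)
`print(b)` → prints [7, 4, 2, 52]

Answer: [7, 4, 2, 52]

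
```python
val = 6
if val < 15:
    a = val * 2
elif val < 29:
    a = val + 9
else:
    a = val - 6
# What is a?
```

Trace:
`val = 6` → val = 6
`if val < 15: ...` → val < 15 is True → a = 12
So a = 12

Answer: 12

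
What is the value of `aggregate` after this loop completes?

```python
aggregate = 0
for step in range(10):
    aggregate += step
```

Sum of 0 to 9 = 45
`aggregate` takes the values: 0 → 1 → 3 → 6 → 10 → 15 → 21 → 28 → 36 → 45

Answer: 45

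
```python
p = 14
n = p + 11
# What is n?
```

Trace:
`p = 14` → p = 14
`n = p + 11` → n = 25
So n = 25

Answer: 25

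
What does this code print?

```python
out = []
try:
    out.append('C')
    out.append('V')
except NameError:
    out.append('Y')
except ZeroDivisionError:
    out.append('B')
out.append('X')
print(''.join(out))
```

Execution trace: 'C' (try body) → 'V' (try body, no exception) → 'X' (after the try/except). Output: CVX

Answer: CVX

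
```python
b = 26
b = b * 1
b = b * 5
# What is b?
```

Trace:
`b = 26` → b = 26
`b = b * 1` → b = 26
`b = b * 5` → b = 130
So b = 130

Answer: 130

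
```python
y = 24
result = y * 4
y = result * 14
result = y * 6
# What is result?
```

Trace:
`y = 24` → y = 24
`result = y * 4` → result = 96
`y = result * 14` → y = 1344
`result = y * 6` → result = 8064
So result = 8064

Answer: 8064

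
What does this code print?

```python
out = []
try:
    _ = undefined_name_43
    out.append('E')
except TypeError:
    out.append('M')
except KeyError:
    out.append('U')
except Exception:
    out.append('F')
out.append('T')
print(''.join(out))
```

Execution trace: 'F' (except Exception) → 'T' (after the try/except). Output: FT

Answer: FT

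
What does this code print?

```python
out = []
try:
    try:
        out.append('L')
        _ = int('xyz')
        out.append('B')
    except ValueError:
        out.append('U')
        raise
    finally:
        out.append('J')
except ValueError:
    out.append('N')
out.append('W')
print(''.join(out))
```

Execution trace: 'L' (inner try body) → 'U' (inner except ValueError) → 'J' (inner finally) → 'N' (outer except ValueError) → 'W' (after the try/except). Output: LUJNW

Answer: LUJNW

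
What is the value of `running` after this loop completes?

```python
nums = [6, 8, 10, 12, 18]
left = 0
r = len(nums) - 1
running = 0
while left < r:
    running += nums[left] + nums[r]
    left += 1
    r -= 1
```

Sum of pairs from ends
`running` takes the values: 0 → 24 → 44

Answer: 44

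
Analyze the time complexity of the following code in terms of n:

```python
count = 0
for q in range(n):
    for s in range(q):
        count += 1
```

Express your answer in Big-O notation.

Each loop level contributes: n × n. Multiplying the contributions gives O(n^2).

Answer: O(n^2)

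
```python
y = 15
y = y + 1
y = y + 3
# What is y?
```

Trace:
`y = 15` → y = 15
`y = y + 1` → y = 16
`y = y + 3` → y = 19
So y = 19

Answer: 19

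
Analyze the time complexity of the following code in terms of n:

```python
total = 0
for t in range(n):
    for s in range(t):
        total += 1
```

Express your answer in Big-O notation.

Each loop level contributes: n × n. Multiplying the contributions gives O(n^2).

Answer: O(n^2)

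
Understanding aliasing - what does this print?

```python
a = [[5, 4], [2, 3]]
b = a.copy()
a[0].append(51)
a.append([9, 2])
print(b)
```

Key concept: shallow copy with nested lists.
Step by step:
`a = [[5, 4], [2, 3]]` → a = [[5, 4], [2, 3]]
`b = a.copy()` → b = [[5, 4], [2, 3]]
`a[0].append(51)` → a = [[5, 4, 51], [2, 3]]; b = [[5, 4, 51], [2, 3]]
`a.append([9, 2])` → a = [[5, 4, 51], [2, 3], [9, 2]]
`print(b)` → prints [[5, 4, 51], [2, 3]]

Answer: [[5, 4, 51], [2, 3]]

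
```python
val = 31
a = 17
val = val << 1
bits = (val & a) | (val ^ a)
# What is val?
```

Trace:
`val = 31` → val = 31
`a = 17` → a = 17
`val = val << 1` → val = 62
`bits = (val & a) | (val ^ a)` → bits = 63
So val = 62

Answer: 62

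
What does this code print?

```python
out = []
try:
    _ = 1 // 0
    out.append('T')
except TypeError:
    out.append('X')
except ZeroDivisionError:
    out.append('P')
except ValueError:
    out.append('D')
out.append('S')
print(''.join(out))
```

Execution trace: 'P' (except ZeroDivisionError) → 'S' (after the try/except). Output: PS

Answer: PS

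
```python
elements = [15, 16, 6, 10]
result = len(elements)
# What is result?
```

Trace:
`elements = [15, 16, 6, 10]` → elements = [15, 16, 6, 10]
`result = len(elements)` → result = 4
So result = 4

Answer: 4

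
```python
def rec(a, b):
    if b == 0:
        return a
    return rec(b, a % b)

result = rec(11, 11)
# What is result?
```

rec(11, 11) -> rec(11, 0) -> 11

Answer: 11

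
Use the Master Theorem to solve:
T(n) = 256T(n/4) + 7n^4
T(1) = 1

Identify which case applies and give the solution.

a=256, b=4, f(n)=7n^4. log_4(256) = 4. Since c=4 = 4, Case 2 applies: T(n) = Θ(n^log_b(a) · log n) = O(n^4 log n).

Answer: O(n^4 log n) - Case 2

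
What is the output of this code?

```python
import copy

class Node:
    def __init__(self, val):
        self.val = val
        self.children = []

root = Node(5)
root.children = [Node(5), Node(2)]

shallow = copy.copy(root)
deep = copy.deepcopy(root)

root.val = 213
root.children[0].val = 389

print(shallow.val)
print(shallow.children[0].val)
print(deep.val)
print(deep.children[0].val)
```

Key concept: deep copy with custom objects.
Step by step:
`root = Node(5)` → root = Node(val=5, children=[])
`root.children = [Node(5), Node(2)]` → root = Node(val=5, children=[Node(val=5, children=[]), Node(val=2, children=[])])
`shallow = copy.copy(root)` → shallow = Node(val=5, children=[Node(val=5, children=[]), Node(val=2, children=[])])
`deep = copy.deepcopy(root)` → deep = Node(val=5, children=[Node(val=5, children=[]), Node(val=2, children=[])])
`root.val = 213` → root = Node(val=213, children=[Node(val=5, children=[]), Node(val=2, children=[])])
`root.children[0].val = 389` → root = Node(val=213, children=[Node(val=389, children=[]), Node(val=2, children=[])]); shallow = Node(val=5, children=[Node(val=389, children=[]), Node(val=2, children=[])])
`print(shallow.val)` → prints 5
`print(shallow.children[0].val)` → prints 389
`print(deep.val)` → prints 5
`print(deep.children[0].val)` → prints 5

Answer:
5
389
5
5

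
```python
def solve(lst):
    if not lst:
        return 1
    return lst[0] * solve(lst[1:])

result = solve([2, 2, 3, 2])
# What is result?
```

Product over [2, 2, 3, 2] = 2 * 2 * 3 * 2 = 24

Answer: 24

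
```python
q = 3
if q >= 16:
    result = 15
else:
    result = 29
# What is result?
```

Trace:
`q = 3` → q = 3
`if q >= 16: ...` → q >= 16 is False, take else branch → result = 29
So result = 29

Answer: 29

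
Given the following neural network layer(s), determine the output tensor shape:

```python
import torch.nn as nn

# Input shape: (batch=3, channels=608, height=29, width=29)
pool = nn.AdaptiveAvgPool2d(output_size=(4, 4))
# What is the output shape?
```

Input: (3, 608, 29, 29) -> Output: (3, 608, 4, 4)

Answer: (3, 608, 4, 4)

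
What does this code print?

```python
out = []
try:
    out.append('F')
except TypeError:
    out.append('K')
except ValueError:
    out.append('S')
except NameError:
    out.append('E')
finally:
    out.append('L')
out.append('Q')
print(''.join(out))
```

Execution trace: 'F' (try body, no exception) → 'L' (finally) → 'Q' (after the try/except). Output: FLQ

Answer: FLQ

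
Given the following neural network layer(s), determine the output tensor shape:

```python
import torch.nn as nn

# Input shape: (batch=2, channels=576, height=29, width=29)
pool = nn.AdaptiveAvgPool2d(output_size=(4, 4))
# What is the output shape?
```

Input: (2, 576, 29, 29) -> Output: (2, 576, 4, 4)

Answer: (2, 576, 4, 4)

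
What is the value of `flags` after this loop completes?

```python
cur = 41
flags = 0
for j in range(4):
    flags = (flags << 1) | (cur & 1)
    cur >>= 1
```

Reverse lowest 4 bits of 41
`flags` takes the values: 0 → 1 → 2 → 4 → 9

Answer: 9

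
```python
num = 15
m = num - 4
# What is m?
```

Trace:
`num = 15` → num = 15
`m = num - 4` → m = 11
So m = 11

Answer: 11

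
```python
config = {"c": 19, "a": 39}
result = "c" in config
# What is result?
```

Trace:
`config = {"c": 19, "a": 39}` → config = {'c': 19, 'a': 39}
`result = "c" in config` → result = True
So result = True

Answer: True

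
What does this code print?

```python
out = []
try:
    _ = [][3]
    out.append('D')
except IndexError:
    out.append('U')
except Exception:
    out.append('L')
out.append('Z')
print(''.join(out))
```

Execution trace: 'U' (except IndexError) → 'Z' (after the try/except). Output: UZ

Answer: UZ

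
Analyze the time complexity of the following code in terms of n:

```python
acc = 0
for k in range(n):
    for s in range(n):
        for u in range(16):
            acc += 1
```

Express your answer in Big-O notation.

Each loop level contributes: n × n × 1. Multiplying the contributions gives O(n^2).

Answer: O(n^2)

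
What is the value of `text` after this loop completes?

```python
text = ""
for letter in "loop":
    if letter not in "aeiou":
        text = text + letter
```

Remove vowels from 'loop'
`text` takes the values: "" → "l" → "lp"

Answer: "lp"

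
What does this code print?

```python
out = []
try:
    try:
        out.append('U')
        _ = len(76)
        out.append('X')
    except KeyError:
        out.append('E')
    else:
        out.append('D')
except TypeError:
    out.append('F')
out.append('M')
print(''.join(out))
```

Execution trace: 'U' (try body) → 'F' (outer except TypeError) → 'M' (after the try/except). Output: UFM

Answer: UFM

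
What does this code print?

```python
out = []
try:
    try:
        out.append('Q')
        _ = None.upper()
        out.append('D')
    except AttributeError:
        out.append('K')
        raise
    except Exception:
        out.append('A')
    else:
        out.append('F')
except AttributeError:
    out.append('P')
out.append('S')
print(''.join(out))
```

Execution trace: 'Q' (inner try body) → 'K' (inner except AttributeError) → 'P' (outer except AttributeError) → 'S' (after the try/except). Output: QKPS

Answer: QKPS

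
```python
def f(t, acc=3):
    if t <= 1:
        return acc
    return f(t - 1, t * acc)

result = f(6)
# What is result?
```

Accumulator trace (n, acc): (6, 3) -> (5, 18) -> (4, 90) -> (3, 360) -> (2, 1080) -> (1, 2160) -> return 2160

Answer: 2160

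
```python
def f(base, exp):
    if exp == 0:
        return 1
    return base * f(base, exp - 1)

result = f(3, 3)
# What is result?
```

f(3, 3) = 3 * 3 * 3 = 27

Answer: 27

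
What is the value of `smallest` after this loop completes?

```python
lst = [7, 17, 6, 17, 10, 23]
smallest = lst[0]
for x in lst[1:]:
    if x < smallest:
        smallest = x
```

Minimum of [7, 17, 6, 17, 10, 23]
`smallest` takes the values: 7 → 6

Answer: 6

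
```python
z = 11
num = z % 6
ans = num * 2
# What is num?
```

Trace:
`z = 11` → z = 11
`num = z % 6` → num = 5
`ans = num * 2` → ans = 10
So num = 5

Answer: 5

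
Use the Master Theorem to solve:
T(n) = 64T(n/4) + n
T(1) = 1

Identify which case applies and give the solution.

a=64, b=4, f(n)=n. log_4(64) = 3. Since c=1 < 3, Case 1 applies: T(n) = Θ(n^log_b(a)) = O(n^3).

Answer: O(n^3) - Case 1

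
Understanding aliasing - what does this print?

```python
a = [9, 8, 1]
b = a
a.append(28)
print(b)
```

Key concept: basic list aliasing.
Step by step:
`a = [9, 8, 1]` → a = [9, 8, 1]
`b = a` → b = [9, 8, 1] (same object as a)
`a.append(28)` → a = [9, 8, 1, 28] (same object as b); b = [9, 8, 1, 28] (same object as a)
`print(b)` → prints [9, 8, 1, 28]

Answer: [9, 8, 1, 28]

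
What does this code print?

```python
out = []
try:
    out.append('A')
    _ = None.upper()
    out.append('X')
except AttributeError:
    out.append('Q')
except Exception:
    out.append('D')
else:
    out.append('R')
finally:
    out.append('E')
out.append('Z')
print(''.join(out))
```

Execution trace: 'A' (try body) → 'Q' (except AttributeError) → 'E' (finally) → 'Z' (after the try/except). Output: AQEZ

Answer: AQEZ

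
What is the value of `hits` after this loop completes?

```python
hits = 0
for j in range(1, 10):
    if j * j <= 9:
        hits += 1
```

Count numbers where j² ≤ 9
`hits` takes the values: 0 → 1 → 2 → 3

Answer: 3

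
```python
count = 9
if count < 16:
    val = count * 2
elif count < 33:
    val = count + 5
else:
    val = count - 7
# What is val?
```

Trace:
`count = 9` → count = 9
`if count < 16: ...` → count < 16 is True → val = 18
So val = 18

Answer: 18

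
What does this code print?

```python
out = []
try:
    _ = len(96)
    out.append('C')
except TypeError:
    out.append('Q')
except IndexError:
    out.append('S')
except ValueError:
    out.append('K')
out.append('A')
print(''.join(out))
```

Execution trace: 'Q' (except TypeError) → 'A' (after the try/except). Output: QA

Answer: QA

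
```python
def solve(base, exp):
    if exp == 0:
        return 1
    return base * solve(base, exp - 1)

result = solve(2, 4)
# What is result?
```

solve(2, 4) = 2 * 2 * 2 * 2 = 16

Answer: 16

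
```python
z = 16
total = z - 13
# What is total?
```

Trace:
`z = 16` → z = 16
`total = z - 13` → total = 3
So total = 3

Answer: 3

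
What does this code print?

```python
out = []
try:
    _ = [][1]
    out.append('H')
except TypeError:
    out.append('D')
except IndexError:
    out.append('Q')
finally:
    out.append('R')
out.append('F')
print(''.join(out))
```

Execution trace: 'Q' (except IndexError) → 'R' (finally) → 'F' (after the try/except). Output: QRF

Answer: QRF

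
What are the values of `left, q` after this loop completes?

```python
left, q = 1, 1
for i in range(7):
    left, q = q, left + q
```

Fibonacci: after 7 iterations
`left, q` takes the values: (1, 1) → (1, 2) → (2, 3) → (3, 5) → (5, 8) → (8, 13) → (13, 21) → (21, 34)

Answer: 21, 34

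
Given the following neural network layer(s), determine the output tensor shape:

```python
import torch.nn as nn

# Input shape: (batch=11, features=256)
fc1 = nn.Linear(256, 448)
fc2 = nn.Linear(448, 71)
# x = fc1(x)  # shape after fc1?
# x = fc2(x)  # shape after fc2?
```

Input: (11, 256) -> after fc1: (11, 448) -> Output: (11, 71)

Answer: (11, 71)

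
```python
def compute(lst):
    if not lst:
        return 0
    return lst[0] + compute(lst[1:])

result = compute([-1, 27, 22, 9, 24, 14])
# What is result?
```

(-1) + 27 + 22 + 9 + 24 + 14 + 0 = 95

Answer: 95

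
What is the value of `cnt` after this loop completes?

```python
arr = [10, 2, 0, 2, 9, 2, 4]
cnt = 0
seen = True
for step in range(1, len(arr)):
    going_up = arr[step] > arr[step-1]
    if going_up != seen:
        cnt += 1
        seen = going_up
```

Count direction changes in [10, 2, 0, 2, 9, 2, 4]
`cnt` takes the values: 0 → 1 → 2 → 3 → 4

Answer: 4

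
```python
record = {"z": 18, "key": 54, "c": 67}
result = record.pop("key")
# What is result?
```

Trace:
`record = {"z": 18, "key": 54, "c": 67}` → record = {'z': 18, 'key': 54, 'c': 67}
`result = record.pop("key")` → record = {'z': 18, 'c': 67}; result = 54
So result = 54

Answer: 54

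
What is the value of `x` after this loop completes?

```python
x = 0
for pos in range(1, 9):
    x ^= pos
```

XOR of 1 to 8
`x` takes the values: 0 → 1 → 3 → 0 → 4 → 1 → 7 → 0 → 8

Answer: 8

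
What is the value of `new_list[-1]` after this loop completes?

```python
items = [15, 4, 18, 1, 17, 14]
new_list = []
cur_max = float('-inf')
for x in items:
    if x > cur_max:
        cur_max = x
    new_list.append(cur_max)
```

Running max ends at 18
`new_list` takes the values: [] → [15] → [15, 15] → [15, 15, 18] → [15, 15, 18, 18] → [15, 15, 18, 18, 18] → [15, 15, 18, 18, 18, 18]
So `new_list[-1]` = 18

Answer: 18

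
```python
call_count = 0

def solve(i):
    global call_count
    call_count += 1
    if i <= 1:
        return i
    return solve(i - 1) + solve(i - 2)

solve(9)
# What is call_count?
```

Calls(i) = 1 + Calls(i-1) + Calls(i-2); Calls(0)=Calls(1)=1. For i=9 this gives 109.

Answer: 109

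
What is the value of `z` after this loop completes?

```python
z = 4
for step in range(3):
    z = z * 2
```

Multiply by 2, 3 times: 4 * 2^3 = 32
`z` takes the values: 4 → 8 → 16 → 32

Answer: 32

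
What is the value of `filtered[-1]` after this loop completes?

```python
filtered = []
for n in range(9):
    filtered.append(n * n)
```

Last element of squares 0 to 8
`filtered` takes the values: [] → [0] → [0, 1] → [0, 1, 4] → [0, 1, 4, 9] → [0, 1, 4, 9, 16] → [0, 1, 4, 9, 16, 25] → [0, 1, 4, 9, 16, 25, 36] → [0, 1, 4, 9, 16, 25, 36, 49] → [0, 1, 4, 9, 16, 25, 36, 49, 64]
So `filtered[-1]` = 64

Answer: 64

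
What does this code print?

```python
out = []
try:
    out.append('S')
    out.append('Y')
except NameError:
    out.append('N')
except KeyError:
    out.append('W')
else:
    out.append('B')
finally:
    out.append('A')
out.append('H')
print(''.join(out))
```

Execution trace: 'S' (try body) → 'Y' (try body, no exception) → 'B' (else) → 'A' (finally) → 'H' (after the try/except). Output: SYBAH

Answer: SYBAH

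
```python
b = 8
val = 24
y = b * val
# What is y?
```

Trace:
`b = 8` → b = 8
`val = 24` → val = 24
`y = b * val` → y = 192
So y = 192

Answer: 192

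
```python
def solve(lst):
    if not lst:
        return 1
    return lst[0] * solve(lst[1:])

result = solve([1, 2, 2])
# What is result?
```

Product over [1, 2, 2] = 1 * 2 * 2 = 4

Answer: 4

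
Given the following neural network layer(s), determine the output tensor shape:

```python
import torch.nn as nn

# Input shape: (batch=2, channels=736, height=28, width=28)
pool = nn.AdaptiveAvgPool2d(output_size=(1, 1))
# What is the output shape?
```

Input: (2, 736, 28, 28) -> Output: (2, 736, 1, 1)

Answer: (2, 736, 1, 1)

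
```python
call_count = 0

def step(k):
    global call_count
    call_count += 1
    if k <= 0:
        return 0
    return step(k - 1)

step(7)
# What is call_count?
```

Linear recursion stepping by 1: 8 calls from k=7 down to ≤0.

Answer: 8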